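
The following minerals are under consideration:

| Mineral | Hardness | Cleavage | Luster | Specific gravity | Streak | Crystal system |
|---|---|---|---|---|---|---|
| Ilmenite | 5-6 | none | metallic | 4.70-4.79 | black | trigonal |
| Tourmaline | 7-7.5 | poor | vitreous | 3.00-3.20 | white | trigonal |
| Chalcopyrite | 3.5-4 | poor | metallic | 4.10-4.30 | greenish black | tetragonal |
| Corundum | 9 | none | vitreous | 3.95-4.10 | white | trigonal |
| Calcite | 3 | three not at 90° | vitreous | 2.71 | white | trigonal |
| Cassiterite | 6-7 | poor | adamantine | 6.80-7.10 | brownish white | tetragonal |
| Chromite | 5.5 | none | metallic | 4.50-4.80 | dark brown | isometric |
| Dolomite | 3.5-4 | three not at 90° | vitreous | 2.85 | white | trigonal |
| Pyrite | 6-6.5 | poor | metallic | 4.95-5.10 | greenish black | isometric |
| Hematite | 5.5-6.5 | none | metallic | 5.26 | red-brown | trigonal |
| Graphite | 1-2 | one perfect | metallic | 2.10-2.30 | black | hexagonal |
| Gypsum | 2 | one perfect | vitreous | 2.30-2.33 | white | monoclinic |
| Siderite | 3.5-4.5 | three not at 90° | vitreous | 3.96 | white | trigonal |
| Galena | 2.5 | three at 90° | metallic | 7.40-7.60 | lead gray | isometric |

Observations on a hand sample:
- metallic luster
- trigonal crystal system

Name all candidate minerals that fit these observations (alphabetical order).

Metallic luster: leaves Ilmenite, Chalcopyrite, Chromite, Pyrite, Hematite, Graphite, Galena.
Trigonal crystal system: Ilmenite, Hematite remain.
The minerals that satisfy all observations are Hematite, Ilmenite.

Hematite, Ilmenite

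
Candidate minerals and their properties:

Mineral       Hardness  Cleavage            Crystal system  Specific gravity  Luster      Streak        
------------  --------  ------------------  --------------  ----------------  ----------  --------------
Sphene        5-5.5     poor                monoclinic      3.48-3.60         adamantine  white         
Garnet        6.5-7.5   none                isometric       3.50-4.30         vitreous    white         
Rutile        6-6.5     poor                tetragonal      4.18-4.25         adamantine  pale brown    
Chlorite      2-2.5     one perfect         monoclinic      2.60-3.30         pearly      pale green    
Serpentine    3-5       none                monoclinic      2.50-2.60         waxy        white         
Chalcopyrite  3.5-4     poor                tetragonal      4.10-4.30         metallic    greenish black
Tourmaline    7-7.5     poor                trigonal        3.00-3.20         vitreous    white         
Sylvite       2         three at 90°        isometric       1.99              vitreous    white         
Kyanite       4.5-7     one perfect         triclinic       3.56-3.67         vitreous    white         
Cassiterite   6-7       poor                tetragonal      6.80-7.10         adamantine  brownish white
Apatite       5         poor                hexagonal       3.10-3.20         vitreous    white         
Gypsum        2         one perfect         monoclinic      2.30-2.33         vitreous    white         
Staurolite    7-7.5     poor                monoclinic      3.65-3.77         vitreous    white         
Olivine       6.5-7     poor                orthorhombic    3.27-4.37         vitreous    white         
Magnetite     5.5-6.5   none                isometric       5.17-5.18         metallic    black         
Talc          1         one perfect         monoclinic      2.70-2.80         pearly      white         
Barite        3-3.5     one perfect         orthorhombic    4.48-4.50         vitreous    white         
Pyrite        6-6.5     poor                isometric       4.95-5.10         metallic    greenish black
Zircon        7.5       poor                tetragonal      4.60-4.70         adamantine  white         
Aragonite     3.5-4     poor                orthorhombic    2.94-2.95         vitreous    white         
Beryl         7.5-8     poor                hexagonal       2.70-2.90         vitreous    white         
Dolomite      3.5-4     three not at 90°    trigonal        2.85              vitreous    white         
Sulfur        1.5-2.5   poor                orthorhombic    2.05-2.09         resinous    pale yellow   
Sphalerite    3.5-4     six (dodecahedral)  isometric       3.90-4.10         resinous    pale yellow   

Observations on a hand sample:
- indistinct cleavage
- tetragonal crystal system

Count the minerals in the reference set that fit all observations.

4

Indistinct cleavage: Sphene, Rutile, Chalcopyrite, Tourmaline, Cassiterite, Apatite, Staurolite, Olivine, Pyrite, Zircon, Aragonite, Beryl, Sulfur remain.
Tetragonal crystal system: leaves Rutile, Chalcopyrite, Cassiterite, Zircon.
The minerals that satisfy all observations are Cassiterite, Chalcopyrite, Rutile, Zircon.
That is 4 minerals.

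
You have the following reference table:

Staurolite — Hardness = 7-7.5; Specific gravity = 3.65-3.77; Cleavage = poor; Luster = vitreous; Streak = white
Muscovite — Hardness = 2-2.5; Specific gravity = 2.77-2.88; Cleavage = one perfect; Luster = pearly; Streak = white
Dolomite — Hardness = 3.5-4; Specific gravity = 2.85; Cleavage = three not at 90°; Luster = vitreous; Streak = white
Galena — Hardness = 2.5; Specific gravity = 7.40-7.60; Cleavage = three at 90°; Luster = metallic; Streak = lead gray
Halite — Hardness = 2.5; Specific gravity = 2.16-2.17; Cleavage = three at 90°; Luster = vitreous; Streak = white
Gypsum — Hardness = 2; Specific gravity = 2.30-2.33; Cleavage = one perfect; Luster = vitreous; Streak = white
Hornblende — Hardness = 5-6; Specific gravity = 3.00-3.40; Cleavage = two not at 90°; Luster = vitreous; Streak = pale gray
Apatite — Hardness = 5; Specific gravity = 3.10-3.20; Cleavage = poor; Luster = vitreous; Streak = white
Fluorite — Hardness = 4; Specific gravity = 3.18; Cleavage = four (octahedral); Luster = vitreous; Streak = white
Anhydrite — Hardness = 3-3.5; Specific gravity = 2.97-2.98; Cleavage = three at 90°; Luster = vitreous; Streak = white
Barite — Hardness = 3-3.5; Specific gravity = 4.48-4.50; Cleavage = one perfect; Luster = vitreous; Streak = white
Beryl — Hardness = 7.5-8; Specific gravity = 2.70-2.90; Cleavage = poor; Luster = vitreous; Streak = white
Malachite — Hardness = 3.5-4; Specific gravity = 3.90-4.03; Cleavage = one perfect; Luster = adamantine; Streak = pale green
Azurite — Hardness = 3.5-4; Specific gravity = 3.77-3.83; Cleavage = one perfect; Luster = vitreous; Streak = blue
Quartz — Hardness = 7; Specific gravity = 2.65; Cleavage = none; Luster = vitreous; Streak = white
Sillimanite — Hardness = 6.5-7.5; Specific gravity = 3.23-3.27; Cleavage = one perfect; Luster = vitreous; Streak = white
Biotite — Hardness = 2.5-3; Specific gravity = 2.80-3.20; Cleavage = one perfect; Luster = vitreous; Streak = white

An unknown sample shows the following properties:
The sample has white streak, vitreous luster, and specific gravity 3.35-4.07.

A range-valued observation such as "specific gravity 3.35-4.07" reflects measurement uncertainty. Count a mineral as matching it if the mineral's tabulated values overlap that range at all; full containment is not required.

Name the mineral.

White streak rules out Galena, Hornblende, Malachite, Azurite.
Vitreous luster eliminates Muscovite.
Specific gravity 3.35-4.07: narrows the field to Staurolite.
Only Staurolite satisfies all observations.

Staurolite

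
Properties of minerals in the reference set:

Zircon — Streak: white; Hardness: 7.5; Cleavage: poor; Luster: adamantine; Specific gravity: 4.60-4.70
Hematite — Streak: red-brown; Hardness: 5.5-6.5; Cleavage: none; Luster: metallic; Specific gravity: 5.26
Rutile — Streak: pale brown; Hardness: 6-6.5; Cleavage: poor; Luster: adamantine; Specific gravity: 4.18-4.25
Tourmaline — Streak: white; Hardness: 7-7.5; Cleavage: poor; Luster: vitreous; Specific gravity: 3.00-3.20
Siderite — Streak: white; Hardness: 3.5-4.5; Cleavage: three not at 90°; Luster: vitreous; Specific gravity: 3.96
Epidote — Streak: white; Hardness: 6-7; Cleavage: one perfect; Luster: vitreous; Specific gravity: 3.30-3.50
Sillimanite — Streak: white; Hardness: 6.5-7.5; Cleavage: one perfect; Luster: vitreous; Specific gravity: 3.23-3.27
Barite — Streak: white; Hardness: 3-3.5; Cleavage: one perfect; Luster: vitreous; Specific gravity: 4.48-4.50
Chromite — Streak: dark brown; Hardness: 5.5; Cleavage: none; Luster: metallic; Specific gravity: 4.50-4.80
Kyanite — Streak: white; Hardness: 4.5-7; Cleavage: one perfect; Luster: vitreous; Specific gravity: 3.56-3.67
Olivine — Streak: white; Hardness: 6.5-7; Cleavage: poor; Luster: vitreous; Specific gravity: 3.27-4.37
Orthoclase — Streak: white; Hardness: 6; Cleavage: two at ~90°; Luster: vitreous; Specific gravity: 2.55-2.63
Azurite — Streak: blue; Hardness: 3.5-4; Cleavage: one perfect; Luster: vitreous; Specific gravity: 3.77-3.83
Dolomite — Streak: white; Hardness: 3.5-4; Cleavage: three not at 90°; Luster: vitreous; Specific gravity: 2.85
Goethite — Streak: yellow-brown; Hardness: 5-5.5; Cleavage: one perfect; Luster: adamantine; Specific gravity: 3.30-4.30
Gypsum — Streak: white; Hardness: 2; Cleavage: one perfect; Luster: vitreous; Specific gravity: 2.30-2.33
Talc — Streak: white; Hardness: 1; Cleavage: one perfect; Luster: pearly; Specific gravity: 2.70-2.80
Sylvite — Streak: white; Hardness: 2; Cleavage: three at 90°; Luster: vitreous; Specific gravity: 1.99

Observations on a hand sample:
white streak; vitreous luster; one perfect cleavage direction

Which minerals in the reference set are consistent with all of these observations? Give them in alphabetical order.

Barite, Epidote, Gypsum, Kyanite, Sillimanite

White streak is inconsistent with Hematite, Rutile, Chromite, Azurite, Goethite.
Vitreous luster is inconsistent with Zircon, Talc.
One perfect cleavage direction — narrows the field to Epidote, Sillimanite, Barite, Kyanite, Gypsum.
Remaining candidates: Barite, Epidote, Gypsum, Kyanite, Sillimanite.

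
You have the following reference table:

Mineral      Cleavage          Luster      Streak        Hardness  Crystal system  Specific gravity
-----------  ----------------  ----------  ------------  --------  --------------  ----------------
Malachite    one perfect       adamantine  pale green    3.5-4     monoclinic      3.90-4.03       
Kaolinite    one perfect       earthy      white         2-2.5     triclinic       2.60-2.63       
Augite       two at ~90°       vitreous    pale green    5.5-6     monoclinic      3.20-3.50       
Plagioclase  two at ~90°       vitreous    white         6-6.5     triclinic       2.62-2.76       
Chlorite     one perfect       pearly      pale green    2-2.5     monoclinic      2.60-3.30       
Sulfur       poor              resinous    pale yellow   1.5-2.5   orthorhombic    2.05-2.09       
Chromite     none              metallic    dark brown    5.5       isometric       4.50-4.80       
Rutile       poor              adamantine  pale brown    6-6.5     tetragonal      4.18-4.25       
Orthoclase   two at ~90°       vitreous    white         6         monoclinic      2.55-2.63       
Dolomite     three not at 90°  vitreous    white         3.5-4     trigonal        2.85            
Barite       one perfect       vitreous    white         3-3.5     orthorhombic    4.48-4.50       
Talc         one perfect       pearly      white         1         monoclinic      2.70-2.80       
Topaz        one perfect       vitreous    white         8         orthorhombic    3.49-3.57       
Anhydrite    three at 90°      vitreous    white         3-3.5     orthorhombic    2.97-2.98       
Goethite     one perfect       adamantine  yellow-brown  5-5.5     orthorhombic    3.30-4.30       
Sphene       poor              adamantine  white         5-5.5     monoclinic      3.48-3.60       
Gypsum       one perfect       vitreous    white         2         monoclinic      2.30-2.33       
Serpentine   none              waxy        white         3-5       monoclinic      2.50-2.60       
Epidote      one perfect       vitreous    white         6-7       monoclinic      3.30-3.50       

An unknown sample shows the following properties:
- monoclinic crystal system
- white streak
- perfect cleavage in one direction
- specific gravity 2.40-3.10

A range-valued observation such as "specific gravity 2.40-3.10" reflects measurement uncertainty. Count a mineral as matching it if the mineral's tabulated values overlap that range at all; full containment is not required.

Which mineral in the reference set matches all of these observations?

Talc

Monoclinic crystal system: Malachite, Augite, Chlorite, Orthoclase, Talc, Sphene, Gypsum, Serpentine, Epidote remain.
White streak eliminates Malachite, Augite, Chlorite.
Perfect cleavage in one direction rules out Orthoclase, Sphene, Serpentine.
Specific gravity 2.40-3.10: only Talc remains.
Only Talc satisfies all observations.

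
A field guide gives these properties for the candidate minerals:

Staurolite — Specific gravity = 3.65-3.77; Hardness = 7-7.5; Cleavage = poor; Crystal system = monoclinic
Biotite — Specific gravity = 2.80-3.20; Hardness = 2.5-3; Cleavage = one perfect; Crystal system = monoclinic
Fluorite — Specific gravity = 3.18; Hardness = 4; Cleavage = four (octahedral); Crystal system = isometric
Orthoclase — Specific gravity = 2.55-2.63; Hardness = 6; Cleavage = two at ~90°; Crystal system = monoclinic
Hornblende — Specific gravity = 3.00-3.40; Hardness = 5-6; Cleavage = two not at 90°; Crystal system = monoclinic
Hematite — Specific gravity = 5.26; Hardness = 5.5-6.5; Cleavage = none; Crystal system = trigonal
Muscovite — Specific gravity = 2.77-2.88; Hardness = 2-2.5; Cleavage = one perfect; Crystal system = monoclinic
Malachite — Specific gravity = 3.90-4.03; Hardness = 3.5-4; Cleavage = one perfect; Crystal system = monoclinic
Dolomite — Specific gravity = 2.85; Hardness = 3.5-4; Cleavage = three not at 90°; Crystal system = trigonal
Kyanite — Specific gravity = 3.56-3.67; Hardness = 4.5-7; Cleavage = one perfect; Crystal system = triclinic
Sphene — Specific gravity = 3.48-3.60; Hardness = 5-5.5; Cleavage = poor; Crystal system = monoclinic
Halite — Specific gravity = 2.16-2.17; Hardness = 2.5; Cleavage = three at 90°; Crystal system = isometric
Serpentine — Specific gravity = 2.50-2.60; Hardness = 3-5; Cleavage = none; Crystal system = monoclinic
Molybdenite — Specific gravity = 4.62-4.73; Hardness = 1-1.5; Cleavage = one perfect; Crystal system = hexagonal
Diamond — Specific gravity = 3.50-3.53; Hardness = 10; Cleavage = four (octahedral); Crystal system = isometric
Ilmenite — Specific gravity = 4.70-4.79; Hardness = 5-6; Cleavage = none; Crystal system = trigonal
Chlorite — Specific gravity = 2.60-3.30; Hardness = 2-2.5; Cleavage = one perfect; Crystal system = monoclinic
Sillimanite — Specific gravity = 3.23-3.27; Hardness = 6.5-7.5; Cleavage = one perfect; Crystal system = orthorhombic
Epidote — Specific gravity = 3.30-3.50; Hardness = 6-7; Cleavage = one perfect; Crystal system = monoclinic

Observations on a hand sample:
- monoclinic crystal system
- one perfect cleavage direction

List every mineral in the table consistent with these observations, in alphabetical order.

Monoclinic crystal system: narrows the field to Staurolite, Biotite, Orthoclase, Hornblende, Muscovite, Malachite, Sphene, Serpentine, Chlorite, Epidote.
One perfect cleavage direction is inconsistent with Staurolite, Orthoclase, Hornblende, Sphene, Serpentine.
Remaining candidates: Biotite, Chlorite, Epidote, Malachite, Muscovite.

Biotite, Chlorite, Epidote, Malachite, Muscovite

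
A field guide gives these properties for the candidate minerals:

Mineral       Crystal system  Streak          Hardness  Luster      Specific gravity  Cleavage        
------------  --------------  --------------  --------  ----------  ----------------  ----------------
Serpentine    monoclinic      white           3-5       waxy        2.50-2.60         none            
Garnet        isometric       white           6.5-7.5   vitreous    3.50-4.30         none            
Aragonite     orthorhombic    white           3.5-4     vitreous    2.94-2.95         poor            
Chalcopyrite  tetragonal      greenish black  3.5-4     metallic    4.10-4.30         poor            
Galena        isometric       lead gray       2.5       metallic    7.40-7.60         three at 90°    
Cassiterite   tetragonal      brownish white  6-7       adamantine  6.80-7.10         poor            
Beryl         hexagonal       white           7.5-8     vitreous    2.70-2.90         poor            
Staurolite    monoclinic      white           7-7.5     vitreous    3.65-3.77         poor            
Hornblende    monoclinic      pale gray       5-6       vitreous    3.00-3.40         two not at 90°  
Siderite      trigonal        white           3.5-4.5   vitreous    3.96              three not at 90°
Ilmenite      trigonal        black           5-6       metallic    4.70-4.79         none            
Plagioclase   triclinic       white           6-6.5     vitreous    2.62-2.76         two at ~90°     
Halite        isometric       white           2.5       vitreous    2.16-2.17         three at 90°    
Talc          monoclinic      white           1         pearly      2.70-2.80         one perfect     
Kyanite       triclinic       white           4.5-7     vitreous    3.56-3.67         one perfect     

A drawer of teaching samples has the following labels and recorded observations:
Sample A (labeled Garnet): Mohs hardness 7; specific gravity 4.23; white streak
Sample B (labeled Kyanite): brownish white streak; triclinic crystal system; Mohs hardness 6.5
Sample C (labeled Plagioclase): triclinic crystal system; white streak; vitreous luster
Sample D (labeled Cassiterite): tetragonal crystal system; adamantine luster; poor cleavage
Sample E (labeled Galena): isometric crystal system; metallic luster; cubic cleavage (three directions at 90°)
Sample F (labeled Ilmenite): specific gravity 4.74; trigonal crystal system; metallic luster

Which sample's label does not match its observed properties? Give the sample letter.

B

Sample A: observations are consistent with Garnet.
Sample B: brownish white streak is outside the reference for Kyanite (white streak) — mislabeled.
Sample C: observations are consistent with Plagioclase.
Sample D: observations are consistent with Cassiterite.
Sample E: observations are consistent with Galena.
Sample F: observations are consistent with Ilmenite.
The mislabeled specimen is B.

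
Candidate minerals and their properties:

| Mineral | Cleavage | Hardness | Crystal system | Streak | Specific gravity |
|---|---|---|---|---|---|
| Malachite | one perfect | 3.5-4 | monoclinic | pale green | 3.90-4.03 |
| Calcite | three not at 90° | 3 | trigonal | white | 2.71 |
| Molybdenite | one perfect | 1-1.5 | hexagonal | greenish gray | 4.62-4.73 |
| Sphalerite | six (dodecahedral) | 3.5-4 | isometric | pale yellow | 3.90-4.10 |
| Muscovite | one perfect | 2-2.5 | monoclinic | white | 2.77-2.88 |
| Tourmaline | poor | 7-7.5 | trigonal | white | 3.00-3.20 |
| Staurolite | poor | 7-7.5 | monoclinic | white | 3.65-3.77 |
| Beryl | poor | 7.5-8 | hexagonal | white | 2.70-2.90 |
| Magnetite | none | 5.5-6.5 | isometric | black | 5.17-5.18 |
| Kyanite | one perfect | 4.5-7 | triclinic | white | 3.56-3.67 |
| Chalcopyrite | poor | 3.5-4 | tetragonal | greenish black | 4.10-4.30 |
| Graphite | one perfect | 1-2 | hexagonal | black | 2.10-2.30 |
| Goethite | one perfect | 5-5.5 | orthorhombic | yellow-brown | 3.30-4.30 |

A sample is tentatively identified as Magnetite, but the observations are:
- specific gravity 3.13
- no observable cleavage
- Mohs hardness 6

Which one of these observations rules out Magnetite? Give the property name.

specific gravity

Specific gravity 3.13: Magnetite has SG 5.17-5.18 — inconsistent.
No observable cleavage: Magnetite has cleavage none — within range.
Mohs hardness 6: Magnetite has hardness 5.5-6.5 — within range.
Everything matches except the specific gravity.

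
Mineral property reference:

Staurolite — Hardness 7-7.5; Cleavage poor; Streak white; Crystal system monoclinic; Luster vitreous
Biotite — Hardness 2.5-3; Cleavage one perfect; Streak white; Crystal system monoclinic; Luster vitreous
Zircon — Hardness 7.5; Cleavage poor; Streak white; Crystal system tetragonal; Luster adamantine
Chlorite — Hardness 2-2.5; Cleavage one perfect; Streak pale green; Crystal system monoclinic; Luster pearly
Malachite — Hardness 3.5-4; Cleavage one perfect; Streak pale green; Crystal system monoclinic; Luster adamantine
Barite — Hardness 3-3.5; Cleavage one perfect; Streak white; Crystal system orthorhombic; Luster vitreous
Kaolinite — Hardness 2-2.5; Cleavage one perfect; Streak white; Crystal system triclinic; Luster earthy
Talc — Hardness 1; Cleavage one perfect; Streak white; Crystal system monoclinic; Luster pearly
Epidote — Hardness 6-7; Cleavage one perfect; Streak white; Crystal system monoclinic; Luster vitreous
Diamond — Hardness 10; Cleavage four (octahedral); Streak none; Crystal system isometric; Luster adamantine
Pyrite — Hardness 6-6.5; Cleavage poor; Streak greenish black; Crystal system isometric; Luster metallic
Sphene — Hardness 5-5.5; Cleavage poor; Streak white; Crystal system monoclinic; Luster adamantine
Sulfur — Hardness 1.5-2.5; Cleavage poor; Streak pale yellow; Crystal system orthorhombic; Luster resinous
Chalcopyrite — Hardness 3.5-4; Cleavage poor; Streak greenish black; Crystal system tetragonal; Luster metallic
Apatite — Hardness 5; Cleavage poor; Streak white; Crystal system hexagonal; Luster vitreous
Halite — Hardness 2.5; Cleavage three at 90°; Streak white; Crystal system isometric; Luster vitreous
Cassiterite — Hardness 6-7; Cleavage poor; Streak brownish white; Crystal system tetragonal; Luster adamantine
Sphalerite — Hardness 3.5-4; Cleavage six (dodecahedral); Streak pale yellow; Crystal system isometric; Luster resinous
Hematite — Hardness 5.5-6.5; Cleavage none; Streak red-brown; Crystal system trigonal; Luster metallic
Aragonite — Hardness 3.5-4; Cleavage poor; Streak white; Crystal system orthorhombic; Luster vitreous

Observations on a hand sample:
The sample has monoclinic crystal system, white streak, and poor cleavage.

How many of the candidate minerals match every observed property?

Monoclinic crystal system: narrows the field to Staurolite, Biotite, Chlorite, Malachite, Talc, Epidote, Sphene.
White streak eliminates Chlorite, Malachite.
Poor cleavage: narrows the field to Staurolite, Sphene.
The minerals that satisfy all observations are Sphene, Staurolite.
That is 2 minerals.

2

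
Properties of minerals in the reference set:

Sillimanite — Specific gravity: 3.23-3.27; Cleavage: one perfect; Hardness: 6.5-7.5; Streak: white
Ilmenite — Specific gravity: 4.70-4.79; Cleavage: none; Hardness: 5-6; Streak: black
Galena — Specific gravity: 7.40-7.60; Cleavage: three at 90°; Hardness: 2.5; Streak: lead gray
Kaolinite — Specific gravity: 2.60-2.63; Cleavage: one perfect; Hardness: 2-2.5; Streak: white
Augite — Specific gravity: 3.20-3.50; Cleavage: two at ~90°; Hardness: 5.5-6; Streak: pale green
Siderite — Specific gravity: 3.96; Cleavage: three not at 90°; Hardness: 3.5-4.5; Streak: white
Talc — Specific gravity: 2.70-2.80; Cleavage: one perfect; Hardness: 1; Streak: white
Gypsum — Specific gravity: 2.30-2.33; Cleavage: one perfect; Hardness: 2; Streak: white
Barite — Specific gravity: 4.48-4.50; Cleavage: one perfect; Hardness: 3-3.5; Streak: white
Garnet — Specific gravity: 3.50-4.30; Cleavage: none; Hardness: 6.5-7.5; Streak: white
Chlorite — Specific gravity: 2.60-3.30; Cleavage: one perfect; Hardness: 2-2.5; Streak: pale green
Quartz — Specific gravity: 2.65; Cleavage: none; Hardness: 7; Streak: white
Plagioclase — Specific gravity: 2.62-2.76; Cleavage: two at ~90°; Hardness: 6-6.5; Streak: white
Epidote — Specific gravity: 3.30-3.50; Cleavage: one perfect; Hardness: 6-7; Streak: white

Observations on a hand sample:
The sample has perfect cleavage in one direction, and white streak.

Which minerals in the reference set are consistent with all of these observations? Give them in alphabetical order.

Barite, Epidote, Gypsum, Kaolinite, Sillimanite, Talc

Perfect cleavage in one direction: only Sillimanite, Kaolinite, Talc, Gypsum, Barite, Chlorite, Epidote remain.
White streak rules out Chlorite.
The minerals that satisfy all observations are Barite, Epidote, Gypsum, Kaolinite, Sillimanite, Talc.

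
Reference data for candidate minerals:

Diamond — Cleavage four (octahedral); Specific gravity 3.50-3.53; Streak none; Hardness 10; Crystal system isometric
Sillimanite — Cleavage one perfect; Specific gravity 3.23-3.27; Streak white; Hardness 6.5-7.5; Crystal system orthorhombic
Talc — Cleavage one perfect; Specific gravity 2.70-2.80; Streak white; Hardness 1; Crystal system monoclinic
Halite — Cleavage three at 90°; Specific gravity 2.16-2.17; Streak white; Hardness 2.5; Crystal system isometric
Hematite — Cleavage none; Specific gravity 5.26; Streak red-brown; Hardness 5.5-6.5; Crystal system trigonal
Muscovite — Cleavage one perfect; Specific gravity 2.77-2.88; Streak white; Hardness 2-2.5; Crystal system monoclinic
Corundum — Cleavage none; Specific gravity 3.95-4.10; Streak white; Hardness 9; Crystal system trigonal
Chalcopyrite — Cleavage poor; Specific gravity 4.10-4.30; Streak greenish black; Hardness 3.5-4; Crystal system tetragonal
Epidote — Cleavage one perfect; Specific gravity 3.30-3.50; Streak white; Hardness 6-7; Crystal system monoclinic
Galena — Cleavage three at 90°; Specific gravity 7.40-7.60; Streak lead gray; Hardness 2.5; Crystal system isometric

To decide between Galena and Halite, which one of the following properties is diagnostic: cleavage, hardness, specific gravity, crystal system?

specific gravity

Cleavage: both three at 90° — identical.
Hardness: both 2.5 — identical.
Specific gravity: Galena 7.40-7.60, Halite 2.16-2.17 — these differ.
Crystal system: both isometric — identical.
Of the listed properties, specific gravity is the one that separates them.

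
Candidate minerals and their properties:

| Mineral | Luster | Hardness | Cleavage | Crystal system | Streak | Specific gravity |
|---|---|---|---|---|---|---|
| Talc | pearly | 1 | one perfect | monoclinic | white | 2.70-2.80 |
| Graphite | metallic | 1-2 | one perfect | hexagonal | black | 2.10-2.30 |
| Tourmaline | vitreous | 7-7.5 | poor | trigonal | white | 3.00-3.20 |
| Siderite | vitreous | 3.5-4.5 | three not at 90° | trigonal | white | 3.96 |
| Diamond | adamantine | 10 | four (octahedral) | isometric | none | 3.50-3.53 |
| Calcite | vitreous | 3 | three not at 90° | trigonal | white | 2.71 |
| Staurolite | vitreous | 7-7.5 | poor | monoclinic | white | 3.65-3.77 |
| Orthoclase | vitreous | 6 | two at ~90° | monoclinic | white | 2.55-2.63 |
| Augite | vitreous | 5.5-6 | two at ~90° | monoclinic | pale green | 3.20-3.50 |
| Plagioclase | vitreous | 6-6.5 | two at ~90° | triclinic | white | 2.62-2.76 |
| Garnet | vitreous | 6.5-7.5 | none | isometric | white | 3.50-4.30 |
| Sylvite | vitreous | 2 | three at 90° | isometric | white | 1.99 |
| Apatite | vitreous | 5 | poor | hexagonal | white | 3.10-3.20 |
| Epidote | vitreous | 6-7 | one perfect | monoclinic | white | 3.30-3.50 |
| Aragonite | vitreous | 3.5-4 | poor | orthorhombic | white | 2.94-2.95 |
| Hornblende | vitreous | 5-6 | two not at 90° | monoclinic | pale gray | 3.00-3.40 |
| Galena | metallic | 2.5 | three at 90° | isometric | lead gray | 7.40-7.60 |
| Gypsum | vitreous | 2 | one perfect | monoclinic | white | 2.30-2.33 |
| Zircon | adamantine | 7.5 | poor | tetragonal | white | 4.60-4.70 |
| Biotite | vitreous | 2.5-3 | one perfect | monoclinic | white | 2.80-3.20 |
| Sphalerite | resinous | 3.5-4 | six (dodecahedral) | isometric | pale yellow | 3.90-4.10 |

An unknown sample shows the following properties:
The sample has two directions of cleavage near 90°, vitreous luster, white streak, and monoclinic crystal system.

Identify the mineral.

Two directions of cleavage near 90° — Orthoclase, Augite, Plagioclase remain.
Vitreous luster — no further eliminations.
White streak eliminates Augite.
Monoclinic crystal system eliminates Plagioclase.
The only mineral consistent with every observation is Orthoclase.

Orthoclase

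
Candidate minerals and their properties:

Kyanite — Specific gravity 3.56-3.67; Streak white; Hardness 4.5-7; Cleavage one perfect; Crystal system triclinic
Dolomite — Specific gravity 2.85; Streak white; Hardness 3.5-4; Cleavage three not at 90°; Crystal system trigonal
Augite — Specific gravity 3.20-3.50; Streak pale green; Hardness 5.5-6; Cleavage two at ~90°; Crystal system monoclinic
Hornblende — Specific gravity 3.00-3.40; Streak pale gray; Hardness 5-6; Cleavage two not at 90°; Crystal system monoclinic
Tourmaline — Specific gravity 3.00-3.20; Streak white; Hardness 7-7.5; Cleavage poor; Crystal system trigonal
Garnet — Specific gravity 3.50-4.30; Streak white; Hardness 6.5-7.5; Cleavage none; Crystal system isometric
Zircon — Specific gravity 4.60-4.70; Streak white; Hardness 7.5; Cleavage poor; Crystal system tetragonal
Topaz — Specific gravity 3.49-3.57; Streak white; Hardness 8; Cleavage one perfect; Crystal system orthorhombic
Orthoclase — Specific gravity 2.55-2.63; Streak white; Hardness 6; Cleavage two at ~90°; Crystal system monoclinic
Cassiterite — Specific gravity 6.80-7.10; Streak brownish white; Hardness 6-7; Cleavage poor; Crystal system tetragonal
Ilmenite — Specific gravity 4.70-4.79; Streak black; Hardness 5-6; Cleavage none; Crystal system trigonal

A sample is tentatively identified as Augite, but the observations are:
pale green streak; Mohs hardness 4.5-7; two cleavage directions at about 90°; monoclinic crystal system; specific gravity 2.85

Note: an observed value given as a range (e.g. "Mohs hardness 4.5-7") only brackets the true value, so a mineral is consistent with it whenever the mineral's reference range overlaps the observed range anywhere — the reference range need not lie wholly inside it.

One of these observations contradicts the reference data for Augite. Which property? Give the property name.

Pale green streak: Augite has pale green streak — agrees.
Mohs hardness 4.5-7: Augite has hardness 5.5-6 — agrees.
Two cleavage directions at about 90°: Augite has cleavage two at ~90° — agrees.
Monoclinic crystal system: Augite has monoclinic system — agrees.
Specific gravity 2.85: Augite has SG 3.20-3.50 — does not match.
Everything matches except the specific gravity.

specific gravity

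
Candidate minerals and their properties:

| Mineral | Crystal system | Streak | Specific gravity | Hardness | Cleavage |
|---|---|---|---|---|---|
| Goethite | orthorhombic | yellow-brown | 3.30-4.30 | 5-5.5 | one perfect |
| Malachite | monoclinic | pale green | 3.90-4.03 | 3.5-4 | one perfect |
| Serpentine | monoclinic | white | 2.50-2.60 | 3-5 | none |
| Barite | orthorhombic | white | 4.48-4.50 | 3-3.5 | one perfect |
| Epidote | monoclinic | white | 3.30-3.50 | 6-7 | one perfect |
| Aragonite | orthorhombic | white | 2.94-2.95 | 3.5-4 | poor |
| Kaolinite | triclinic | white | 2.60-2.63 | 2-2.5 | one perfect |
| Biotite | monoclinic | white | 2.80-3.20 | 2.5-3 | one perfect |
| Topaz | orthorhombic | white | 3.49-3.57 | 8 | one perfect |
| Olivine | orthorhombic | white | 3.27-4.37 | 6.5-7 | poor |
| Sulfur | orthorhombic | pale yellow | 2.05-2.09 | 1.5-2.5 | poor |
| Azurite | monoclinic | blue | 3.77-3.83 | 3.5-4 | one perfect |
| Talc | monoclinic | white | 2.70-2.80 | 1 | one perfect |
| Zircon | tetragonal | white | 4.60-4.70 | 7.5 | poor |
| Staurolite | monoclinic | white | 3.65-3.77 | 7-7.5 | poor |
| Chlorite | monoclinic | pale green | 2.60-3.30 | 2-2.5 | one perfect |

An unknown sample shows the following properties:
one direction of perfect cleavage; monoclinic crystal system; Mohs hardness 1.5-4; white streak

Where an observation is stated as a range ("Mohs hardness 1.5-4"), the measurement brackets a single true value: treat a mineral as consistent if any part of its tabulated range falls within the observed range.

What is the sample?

Biotite

One direction of perfect cleavage rules out Serpentine, Aragonite, Olivine, Sulfur, Zircon, Staurolite.
Monoclinic crystal system eliminates Goethite, Barite, Kaolinite, Topaz.
Mohs hardness 1.5-4 rules out Epidote, Talc.
White streak — Biotite remains.
Biotite is the sole remaining match.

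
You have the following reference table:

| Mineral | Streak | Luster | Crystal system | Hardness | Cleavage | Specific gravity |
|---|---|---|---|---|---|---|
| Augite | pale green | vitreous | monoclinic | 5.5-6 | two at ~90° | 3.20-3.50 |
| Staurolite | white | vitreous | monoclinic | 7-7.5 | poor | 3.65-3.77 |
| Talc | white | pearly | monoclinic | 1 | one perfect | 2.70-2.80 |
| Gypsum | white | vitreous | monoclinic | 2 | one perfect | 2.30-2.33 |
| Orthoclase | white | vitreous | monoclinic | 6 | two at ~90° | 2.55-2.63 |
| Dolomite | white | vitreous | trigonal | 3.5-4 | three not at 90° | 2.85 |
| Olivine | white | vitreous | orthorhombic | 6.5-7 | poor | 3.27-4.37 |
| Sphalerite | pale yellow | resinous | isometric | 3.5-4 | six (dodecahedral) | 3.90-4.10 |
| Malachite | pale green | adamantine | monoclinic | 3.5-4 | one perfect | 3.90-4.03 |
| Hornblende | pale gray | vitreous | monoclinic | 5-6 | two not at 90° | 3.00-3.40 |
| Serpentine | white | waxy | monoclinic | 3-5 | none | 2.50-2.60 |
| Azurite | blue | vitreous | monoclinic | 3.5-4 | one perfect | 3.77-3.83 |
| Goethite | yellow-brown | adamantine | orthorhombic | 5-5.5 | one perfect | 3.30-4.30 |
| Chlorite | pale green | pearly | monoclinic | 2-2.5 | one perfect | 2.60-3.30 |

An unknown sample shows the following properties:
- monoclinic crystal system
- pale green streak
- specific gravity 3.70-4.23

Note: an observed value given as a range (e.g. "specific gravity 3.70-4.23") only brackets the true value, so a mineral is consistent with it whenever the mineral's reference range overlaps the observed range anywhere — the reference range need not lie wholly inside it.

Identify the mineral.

Malachite

Monoclinic crystal system rules out Dolomite, Olivine, Sphalerite, Goethite.
Pale green streak — leaves Augite, Malachite, Chlorite.
Specific gravity 3.70-4.23 — only Malachite remains.
Malachite is the sole remaining match.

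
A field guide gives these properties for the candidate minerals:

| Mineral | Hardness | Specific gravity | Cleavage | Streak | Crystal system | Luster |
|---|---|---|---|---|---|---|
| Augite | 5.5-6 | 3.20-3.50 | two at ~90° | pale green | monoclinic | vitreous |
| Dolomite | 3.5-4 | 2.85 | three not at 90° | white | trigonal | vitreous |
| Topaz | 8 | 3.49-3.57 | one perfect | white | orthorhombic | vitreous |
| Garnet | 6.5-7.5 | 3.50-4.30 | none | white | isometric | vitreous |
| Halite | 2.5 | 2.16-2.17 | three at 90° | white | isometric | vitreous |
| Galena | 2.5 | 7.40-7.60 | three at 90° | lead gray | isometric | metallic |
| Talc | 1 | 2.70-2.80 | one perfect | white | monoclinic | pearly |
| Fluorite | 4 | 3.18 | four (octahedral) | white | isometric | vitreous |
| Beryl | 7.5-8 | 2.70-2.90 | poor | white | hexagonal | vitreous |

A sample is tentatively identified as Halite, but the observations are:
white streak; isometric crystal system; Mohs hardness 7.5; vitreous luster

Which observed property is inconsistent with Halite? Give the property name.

hardness

White streak: Halite has white streak — matches.
Isometric crystal system: Halite has isometric system — matches.
Mohs hardness 7.5: Halite has hardness 2.5 — outside the reference range.
Vitreous luster: Halite has vitreous luster — matches.
The hardness is the one property that does not fit.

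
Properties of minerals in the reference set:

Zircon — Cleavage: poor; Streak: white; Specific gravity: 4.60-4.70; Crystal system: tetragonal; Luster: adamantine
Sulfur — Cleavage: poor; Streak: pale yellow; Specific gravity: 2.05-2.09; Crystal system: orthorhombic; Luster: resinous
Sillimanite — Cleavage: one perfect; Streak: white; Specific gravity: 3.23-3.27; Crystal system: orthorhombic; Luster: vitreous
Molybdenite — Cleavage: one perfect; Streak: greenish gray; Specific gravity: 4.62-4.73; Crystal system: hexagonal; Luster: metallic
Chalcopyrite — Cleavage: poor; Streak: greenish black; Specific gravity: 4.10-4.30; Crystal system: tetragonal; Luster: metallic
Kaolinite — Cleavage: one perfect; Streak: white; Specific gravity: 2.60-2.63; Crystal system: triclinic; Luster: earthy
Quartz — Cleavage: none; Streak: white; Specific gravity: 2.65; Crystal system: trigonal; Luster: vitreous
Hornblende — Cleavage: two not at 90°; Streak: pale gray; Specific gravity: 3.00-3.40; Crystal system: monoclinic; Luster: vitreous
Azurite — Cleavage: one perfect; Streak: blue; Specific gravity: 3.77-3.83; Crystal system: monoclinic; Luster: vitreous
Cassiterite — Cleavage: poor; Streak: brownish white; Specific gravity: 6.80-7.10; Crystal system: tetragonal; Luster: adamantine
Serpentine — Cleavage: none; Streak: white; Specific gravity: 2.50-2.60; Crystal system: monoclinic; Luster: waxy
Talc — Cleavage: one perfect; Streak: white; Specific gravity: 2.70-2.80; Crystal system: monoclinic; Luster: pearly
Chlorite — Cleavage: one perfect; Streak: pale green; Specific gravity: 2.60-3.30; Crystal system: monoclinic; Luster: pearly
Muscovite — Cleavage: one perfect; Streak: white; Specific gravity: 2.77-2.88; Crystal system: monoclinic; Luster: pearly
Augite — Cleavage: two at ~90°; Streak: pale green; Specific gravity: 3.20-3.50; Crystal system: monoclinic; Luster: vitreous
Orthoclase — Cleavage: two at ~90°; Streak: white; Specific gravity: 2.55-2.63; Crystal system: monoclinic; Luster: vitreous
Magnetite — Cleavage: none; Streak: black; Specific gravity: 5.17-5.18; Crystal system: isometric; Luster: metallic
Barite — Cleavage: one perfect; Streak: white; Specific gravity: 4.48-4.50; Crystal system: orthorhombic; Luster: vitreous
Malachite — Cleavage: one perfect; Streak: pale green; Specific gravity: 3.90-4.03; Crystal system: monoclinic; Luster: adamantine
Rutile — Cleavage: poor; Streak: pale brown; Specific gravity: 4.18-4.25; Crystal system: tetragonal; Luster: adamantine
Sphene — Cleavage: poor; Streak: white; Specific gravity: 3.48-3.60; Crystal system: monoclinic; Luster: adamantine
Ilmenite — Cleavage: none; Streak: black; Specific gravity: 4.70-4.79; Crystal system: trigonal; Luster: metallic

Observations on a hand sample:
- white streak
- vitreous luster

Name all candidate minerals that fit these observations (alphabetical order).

Barite, Orthoclase, Quartz, Sillimanite

White streak — only Zircon, Sillimanite, Kaolinite, Quartz, Serpentine, Talc, Muscovite, Orthoclase, Barite, Sphene remain.
Vitreous luster — Sillimanite, Quartz, Orthoclase, Barite remain.
Consistent with every observation: Barite, Orthoclase, Quartz, Sillimanite.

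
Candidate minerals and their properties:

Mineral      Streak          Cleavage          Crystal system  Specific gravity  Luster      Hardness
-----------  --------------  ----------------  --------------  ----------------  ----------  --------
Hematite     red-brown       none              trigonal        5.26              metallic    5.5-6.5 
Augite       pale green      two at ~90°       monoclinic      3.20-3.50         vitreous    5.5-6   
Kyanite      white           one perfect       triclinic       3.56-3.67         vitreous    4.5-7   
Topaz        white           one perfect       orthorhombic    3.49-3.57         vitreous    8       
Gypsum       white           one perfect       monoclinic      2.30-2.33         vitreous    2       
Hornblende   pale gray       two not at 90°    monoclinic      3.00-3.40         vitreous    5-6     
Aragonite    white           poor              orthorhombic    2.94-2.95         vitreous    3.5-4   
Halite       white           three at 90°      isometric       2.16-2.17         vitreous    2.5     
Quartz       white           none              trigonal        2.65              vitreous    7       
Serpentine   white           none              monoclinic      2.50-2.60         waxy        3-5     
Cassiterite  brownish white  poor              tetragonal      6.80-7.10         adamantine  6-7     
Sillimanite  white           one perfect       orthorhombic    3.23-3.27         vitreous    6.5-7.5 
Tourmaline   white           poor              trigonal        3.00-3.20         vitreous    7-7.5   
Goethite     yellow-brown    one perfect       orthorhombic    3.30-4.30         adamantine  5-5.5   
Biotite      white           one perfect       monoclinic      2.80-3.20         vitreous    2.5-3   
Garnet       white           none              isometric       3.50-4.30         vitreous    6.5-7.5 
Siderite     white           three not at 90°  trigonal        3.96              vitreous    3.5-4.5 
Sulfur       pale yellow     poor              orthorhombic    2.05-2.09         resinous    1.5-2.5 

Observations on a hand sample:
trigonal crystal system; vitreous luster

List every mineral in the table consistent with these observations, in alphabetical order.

Trigonal crystal system — narrows the field to Hematite, Quartz, Tourmaline, Siderite.
Vitreous luster is inconsistent with Hematite.
Remaining candidates: Quartz, Siderite, Tourmaline.

Quartz, Siderite, Tourmaline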